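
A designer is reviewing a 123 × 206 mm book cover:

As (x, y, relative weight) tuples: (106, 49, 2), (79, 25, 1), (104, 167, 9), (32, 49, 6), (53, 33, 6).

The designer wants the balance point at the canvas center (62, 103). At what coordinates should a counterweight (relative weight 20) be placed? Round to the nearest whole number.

(50, 121)

With the counterweight, Σw becomes 2 + 1 + 9 + 6 + 6 + 20 = 44.
x: target moment 44×62 = 2728; current 2·106 + 1·79 + 9·104 + 6·32 + 6·53 = 1737; the counterweight supplies 991, so x = 991/20 ≈ 49.55.
y: target moment 44×103 = 4532; current 2·49 + 1·25 + 9·167 + 6·49 + 6·33 = 2118; the counterweight supplies 2414, so y = 2414/20 ≈ 120.70.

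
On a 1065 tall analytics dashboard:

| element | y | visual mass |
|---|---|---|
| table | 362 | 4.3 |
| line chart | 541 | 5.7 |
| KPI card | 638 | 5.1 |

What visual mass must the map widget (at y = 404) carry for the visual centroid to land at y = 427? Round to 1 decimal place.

Existing Σw = 15.1 (4.3 + 5.7 + 5.1); existing moment 4.3·362 + 5.7·541 + 5.1·638 = 7894.1.
Set Σw·y/Σw = 427: (7894.1 + 404w) = 427·(15.1 + w).
Solving: w = (427·15.1 − 7894.1) / (404 − 427) = -1446.4 / -23 ≈ 62.89.

w ≈ 62.9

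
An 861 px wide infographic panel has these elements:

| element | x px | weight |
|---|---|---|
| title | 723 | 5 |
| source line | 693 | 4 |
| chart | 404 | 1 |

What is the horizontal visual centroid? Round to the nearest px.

x ≈ 679

Total weight = 5 + 4 + 1 = 10.
x: (5·723 + 4·693 + 1·404) / 10 = 6791 / 10 ≈ 679.10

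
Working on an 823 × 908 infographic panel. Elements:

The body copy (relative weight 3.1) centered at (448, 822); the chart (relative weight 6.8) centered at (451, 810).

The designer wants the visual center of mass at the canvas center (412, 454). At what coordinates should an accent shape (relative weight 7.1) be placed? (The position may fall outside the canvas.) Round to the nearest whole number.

(359, -48)

After adding the accent shape, total weight = 3.1 + 6.8 + 7.1 = 17.0.
x: need Σw·x = 17.0·412 = 7004.0. Existing = 3.1·448 + 6.8·451 = 4455.6. Remainder 2548.4 / 7.1 ≈ 358.93.
y: need Σw·y = 17.0·454 = 7718.0. Existing = 3.1·822 + 6.8·810 = 8056.2. Remainder -338.2 / 7.1 ≈ -47.63.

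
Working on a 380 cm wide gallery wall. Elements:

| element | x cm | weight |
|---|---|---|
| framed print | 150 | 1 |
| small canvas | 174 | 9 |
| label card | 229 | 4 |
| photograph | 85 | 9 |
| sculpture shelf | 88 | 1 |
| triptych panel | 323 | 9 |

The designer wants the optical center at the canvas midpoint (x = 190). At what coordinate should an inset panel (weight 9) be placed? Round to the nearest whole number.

After adding the inset panel, total weight = 1 + 9 + 4 + 9 + 1 + 9 + 9 = 42.
x: target moment 42×190 = 7980; current 1·150 + 9·174 + 4·229 + 9·85 + 1·88 + 9·323 = 6392; the inset panel supplies 1588, so x = 1588/9 ≈ 176.44.

x ≈ 176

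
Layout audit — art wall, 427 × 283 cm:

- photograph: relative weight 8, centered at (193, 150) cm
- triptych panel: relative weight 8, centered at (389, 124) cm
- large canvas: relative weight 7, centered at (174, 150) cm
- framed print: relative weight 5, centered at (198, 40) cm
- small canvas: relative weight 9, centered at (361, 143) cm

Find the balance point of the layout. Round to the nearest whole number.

(273, 128)

Weights sum to 8 + 8 + 7 + 5 + 9 = 37.
x: (8·193 + 8·389 + 7·174 + 5·198 + 9·361) / 37 = 10113 / 37 ≈ 273.32
y: (8·150 + 8·124 + 7·150 + 5·40 + 9·143) / 37 = 4729 / 37 ≈ 127.81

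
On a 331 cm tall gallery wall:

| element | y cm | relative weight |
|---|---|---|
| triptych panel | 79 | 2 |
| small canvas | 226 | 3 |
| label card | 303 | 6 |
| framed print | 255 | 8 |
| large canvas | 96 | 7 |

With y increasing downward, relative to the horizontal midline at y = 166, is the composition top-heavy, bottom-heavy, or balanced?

bottom-heavy

Σw = 2 + 3 + 6 + 8 + 7 = 26.
Σw·y = 2·79 + 3·226 + 6·303 + 8·255 + 7·96 = 5366, so ȳ = 5366/26 ≈ 206.38.
Since 206.4 is below (larger y than) 166, the composition reads bottom-heavy.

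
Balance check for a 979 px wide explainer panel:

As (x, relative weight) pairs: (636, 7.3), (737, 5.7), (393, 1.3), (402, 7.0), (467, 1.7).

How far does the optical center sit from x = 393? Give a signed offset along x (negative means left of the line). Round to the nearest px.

Σw = 7.3 + 5.7 + 1.3 + 7.0 + 1.7 = 23.0.
x-moment: 7.3·636 + 5.7·737 + 1.3·393 + 7.0·402 + 1.7·467 = 12962.5; centroid 12962.5/23.0 ≈ 563.59.
Difference: 563.59 − 393 ≈ 170.59.

≈ 171 px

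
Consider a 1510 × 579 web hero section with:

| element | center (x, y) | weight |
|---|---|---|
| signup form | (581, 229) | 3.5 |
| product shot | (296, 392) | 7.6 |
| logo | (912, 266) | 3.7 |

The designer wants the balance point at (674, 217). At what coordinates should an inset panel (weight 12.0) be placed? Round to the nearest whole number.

(867, 88)

After adding the inset panel, total weight = 3.5 + 7.6 + 3.7 + 12.0 = 26.8.
x: target moment 26.8×674 = 18063.2; current 3.5·581 + 7.6·296 + 3.7·912 = 7657.5; the inset panel supplies 10405.7, so x = 10405.7/12.0 ≈ 867.14.
y: target moment 26.8×217 = 5815.6; current 3.5·229 + 7.6·392 + 3.7·266 = 4764.9; the inset panel supplies 1050.7, so y = 1050.7/12.0 ≈ 87.56.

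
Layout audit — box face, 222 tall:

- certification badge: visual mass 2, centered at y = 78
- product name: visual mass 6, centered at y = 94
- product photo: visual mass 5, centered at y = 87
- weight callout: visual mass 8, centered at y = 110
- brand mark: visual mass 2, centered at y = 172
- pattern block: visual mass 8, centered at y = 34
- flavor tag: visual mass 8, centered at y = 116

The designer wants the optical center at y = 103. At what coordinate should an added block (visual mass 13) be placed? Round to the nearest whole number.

y ≈ 137

New total weight: (2 + 6 + 5 + 8 + 2 + 8 + 8) + 13 = 52.
y: need Σw·y = 52·103 = 5356. Existing = 2·78 + 6·94 + 5·87 + 8·110 + 2·172 + 8·34 + 8·116 = 3579. Remainder 1777 / 13 ≈ 136.69.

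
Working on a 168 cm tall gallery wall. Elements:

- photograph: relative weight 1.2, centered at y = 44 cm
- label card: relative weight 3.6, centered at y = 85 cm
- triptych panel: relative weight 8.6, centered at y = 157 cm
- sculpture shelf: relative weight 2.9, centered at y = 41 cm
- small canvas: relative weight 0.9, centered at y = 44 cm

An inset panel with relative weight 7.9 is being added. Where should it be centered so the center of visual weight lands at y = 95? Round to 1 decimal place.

y ≈ 65.4

New total weight: (1.2 + 3.6 + 8.6 + 2.9 + 0.9) + 7.9 = 25.1.
y: target moment 25.1×95 = 2384.5; current 1.2·44 + 3.6·85 + 8.6·157 + 2.9·41 + 0.9·44 = 1867.5; the inset panel supplies 517.0, so y = 517.0/7.9 ≈ 65.44.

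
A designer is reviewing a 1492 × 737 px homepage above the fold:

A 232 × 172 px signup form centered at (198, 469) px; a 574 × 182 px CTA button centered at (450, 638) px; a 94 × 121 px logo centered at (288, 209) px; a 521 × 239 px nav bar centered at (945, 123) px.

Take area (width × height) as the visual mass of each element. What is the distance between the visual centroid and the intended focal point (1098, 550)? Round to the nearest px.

≈ 505 px

Taking area as weight: signup form 232·172 = 39904, CTA button 574·182 = 104468, logo 94·121 = 11374, nav bar 521·239 = 124519. Sum 280265.
x-moment: 39904·198 + 104468·450 + 11374·288 + 124519·945 = 175857759; centroid 175857759/280265 ≈ 627.47.
y-moment: 39904·469 + 104468·638 + 11374·209 + 124519·123 = 103058563; centroid 103058563/280265 ≈ 367.72.
From (1098, 550): dx = -470.53, dy = -182.28, so the distance is √(dx²+dy²) ≈ 504.60.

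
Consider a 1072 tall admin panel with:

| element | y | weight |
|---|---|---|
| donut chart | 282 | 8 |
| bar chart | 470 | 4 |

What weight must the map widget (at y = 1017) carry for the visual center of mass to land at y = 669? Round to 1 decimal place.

w ≈ 11.2

Existing Σw = 12 (8 + 4); existing moment 8·282 + 4·470 = 4136.
Set Σw·y/Σw = 669: (4136 + 1017w) = 669·(12 + w).
Solving: w = (669·12 − 4136) / (1017 − 669) = 3892 / 348 ≈ 11.18.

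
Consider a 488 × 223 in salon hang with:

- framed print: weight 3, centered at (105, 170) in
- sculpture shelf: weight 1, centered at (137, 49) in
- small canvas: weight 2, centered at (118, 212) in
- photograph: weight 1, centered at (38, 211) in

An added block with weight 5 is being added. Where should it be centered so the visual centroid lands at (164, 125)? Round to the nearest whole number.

With the added block, Σw becomes 3 + 1 + 2 + 1 + 5 = 12.
Along x: (726 + 5·x) / 12 = 164 (existing moment 3·105 + 1·137 + 2·118 + 1·38 = 726) ⇒ x = (1968 − 726) / 5 ≈ 248.40.
Along y: (1194 + 5·y) / 12 = 125 (existing moment 3·170 + 1·49 + 2·212 + 1·211 = 1194) ⇒ y = (1500 − 1194) / 5 ≈ 61.20.

(248, 61)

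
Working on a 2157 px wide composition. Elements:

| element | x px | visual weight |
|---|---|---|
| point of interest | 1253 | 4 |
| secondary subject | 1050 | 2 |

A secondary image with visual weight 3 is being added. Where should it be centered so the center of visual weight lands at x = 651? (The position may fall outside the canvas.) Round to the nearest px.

New total weight: (4 + 2) + 3 = 9.
x: need Σw·x = 9·651 = 5859. Existing = 4·1253 + 2·1050 = 7112. Remainder -1253 / 3 ≈ -417.67.

x ≈ -418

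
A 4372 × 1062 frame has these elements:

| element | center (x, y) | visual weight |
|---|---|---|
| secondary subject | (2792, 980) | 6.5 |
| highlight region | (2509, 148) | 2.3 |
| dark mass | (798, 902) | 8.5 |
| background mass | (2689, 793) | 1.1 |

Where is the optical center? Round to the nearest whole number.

(1829, 829)

Total weight = 6.5 + 2.3 + 8.5 + 1.1 = 18.4.
x-moment: 6.5·2792 + 2.3·2509 + 8.5·798 + 1.1·2689 = 33659.6; centroid 33659.6/18.4 ≈ 1829.33.
y-moment: 6.5·980 + 2.3·148 + 8.5·902 + 1.1·793 = 15249.7; centroid 15249.7/18.4 ≈ 828.79.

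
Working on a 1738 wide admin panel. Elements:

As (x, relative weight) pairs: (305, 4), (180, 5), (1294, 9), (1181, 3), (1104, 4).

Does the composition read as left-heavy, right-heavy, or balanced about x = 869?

Σw = 4 + 5 + 9 + 3 + 4 = 25.
Σw·x = 4·305 + 5·180 + 9·1294 + 3·1181 + 4·1104 = 21725, so x̄ = 21725/25 ≈ 869.00.
The centroid 869.00 matches the midline at 869, so the layout is balanced.

balanced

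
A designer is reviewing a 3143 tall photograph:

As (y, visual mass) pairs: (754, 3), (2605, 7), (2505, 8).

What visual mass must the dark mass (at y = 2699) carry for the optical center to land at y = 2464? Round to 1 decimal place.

w ≈ 16.2

Known weights sum to 3 + 7 + 8 = 18; their moment is 3·754 + 7·2605 + 8·2505 = 40537.
Balance at y = 2464 requires (40537 + w·2699) / (18 + w) = 2464.
Rearranging, w·(2699 − 2464) = 2464·18 − 40537 = 3815, so w ≈ 3815/235 = 16.23.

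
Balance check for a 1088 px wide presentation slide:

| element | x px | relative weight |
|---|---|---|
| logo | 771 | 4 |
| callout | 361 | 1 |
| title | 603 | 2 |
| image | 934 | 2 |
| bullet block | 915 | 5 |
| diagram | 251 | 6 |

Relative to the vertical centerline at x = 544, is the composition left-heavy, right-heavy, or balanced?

Total weight = 4 + 1 + 2 + 2 + 5 + 6 = 20.
x-moment: 4·771 + 1·361 + 2·603 + 2·934 + 5·915 + 6·251 = 12600; centroid 12600/20 ≈ 630.00.
Since 630.0 is right of 544, the composition reads right-heavy.

right-heavy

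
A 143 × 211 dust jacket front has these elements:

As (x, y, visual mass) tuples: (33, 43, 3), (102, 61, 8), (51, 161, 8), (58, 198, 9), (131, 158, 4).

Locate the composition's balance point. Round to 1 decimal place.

(74.0, 135.0)

Σw = 3 + 8 + 8 + 9 + 4 = 32.
Σw·x = 3·33 + 8·102 + 8·51 + 9·58 + 4·131 = 2369, so x̄ = 2369/32 ≈ 74.03.
Σw·y = 3·43 + 8·61 + 8·161 + 9·198 + 4·158 = 4319, so ȳ = 4319/32 ≈ 134.97.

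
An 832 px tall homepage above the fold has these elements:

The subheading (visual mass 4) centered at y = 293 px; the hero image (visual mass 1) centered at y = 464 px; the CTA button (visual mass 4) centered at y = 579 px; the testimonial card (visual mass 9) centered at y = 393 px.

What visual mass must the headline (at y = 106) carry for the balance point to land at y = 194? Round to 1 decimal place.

w ≈ 45.4

Existing Σw = 18 (4 + 1 + 4 + 9); existing moment 4·293 + 1·464 + 4·579 + 9·393 = 7489.
Balance at y = 194 requires (7489 + w·106) / (18 + w) = 194.
Solving: w = (194·18 − 7489) / (106 − 194) = -3997 / -88 ≈ 45.42.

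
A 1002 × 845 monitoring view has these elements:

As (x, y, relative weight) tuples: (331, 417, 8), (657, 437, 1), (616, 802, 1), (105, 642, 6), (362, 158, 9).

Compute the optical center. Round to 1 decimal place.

Σw = 8 + 1 + 1 + 6 + 9 = 25.
x-moment: 8·331 + 1·657 + 1·616 + 6·105 + 9·362 = 7809; centroid 7809/25 ≈ 312.36.
y-moment: 8·417 + 1·437 + 1·802 + 6·642 + 9·158 = 9849; centroid 9849/25 ≈ 393.96.

(312.4, 394.0)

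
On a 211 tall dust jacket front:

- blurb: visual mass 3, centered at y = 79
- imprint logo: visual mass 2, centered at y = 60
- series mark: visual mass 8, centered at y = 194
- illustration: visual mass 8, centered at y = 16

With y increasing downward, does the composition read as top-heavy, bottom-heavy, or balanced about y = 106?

top-heavy

Σw = 3 + 2 + 8 + 8 = 21.
y-moment: 3·79 + 2·60 + 8·194 + 8·16 = 2037; centroid 2037/21 ≈ 97.00.
Since 97.0 is above (smaller y than) 106, the composition reads top-heavy.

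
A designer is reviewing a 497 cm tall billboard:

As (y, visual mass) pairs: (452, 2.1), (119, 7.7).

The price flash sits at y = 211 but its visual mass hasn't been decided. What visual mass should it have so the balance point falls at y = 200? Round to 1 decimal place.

w ≈ 8.6

Known weights sum to 2.1 + 7.7 = 9.8; their moment is 2.1·452 + 7.7·119 = 1865.5.
For the centroid to hit 200: (1865.5 + w·211) / (9.8 + w) = 200.
Rearranging, w·(211 − 200) = 200·9.8 − 1865.5 = 94.5, so w ≈ 94.5/11 = 8.59.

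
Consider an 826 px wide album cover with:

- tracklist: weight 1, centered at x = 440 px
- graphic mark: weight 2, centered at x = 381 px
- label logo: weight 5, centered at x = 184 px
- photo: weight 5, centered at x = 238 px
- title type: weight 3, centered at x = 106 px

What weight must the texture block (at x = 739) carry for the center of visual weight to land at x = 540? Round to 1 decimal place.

Fixed elements: Σw = 1 + 2 + 5 + 5 + 3 = 16, Σw·x = 1·440 + 2·381 + 5·184 + 5·238 + 3·106 = 3630.
Set Σw·x/Σw = 540: (3630 + 739w) = 540·(16 + w).
Rearranging, w·(739 − 540) = 540·16 − 3630 = 5010, so w ≈ 5010/199 = 25.18.

w ≈ 25.2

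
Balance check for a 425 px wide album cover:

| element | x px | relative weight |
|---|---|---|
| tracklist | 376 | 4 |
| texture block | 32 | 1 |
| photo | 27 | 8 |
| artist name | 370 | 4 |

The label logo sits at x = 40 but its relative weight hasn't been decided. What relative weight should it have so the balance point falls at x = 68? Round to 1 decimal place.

Fixed elements: Σw = 4 + 1 + 8 + 4 = 17, Σw·x = 4·376 + 1·32 + 8·27 + 4·370 = 3232.
Balance at x = 68 requires (3232 + w·40) / (17 + w) = 68.
So w = (68·17 − 3232)/(40 − 68) = -2076/-28 ≈ 74.14.

w ≈ 74.1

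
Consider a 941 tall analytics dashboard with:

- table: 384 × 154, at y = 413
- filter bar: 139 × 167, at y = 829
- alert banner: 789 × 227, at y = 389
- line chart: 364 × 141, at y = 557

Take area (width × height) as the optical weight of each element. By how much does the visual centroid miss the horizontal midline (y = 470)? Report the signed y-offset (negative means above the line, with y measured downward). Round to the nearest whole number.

Areas: table 384·154 = 59136, filter bar 139·167 = 23213, alert banner 789·227 = 179103, line chart 364·141 = 51324. Total weight = 312776.
Σw·y = 59136·413 + 23213·829 + 179103·389 + 51324·557 = 141925280, so ȳ = 141925280/312776 ≈ 453.76.
Difference: 453.76 − 470 ≈ -16.24.

≈ -16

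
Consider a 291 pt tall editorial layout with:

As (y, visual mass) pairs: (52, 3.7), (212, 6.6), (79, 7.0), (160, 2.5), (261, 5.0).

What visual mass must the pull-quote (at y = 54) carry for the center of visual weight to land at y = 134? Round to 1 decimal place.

Known weights sum to 3.7 + 6.6 + 7.0 + 2.5 + 5.0 = 24.8; their moment is 3.7·52 + 6.6·212 + 7.0·79 + 2.5·160 + 5.0·261 = 3849.6.
Set Σw·y/Σw = 134: (3849.6 + 54w) = 134·(24.8 + w).
Solving: w = (134·24.8 − 3849.6) / (54 − 134) = -526.4 / -80 ≈ 6.58.

w ≈ 6.6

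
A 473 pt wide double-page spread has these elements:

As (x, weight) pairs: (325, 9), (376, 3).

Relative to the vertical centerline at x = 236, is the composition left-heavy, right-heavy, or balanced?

Total weight = 9 + 3 = 12.
x: (9·325 + 3·376) / 12 = 4053 / 12 ≈ 337.75
Since 337.8 is right of 236, the composition reads right-heavy.

right-heavy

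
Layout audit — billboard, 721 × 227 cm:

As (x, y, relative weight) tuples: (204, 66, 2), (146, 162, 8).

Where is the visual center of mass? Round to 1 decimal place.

Total weight = 2 + 8 = 10.
Σw·x = 2·204 + 8·146 = 1576, so x̄ = 1576/10 ≈ 157.60.
Σw·y = 2·66 + 8·162 = 1428, so ȳ = 1428/10 ≈ 142.80.

(157.6, 142.8)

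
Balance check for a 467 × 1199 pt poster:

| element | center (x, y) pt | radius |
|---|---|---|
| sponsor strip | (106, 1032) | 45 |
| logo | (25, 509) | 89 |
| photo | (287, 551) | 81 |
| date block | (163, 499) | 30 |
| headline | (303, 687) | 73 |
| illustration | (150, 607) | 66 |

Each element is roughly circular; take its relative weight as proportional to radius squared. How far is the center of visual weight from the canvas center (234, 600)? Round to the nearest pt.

Weights ∝ r²: sponsor strip 45² = 2025, logo 89² = 7921, photo 81² = 6561, date block 30² = 900, headline 73² = 5329, illustration 66² = 4356; Σw = 27092.
Σw·x = 4710469; x̄ = 4710469/27092 ≈ 173.87.
Σw·y = 16490915; ȳ = 16490915/27092 ≈ 608.70.
Offset from (234, 600): Δx ≈ -60.13, Δy ≈ 8.70; distance = √(Δx² + Δy²) ≈ 60.76.

≈ 61 pt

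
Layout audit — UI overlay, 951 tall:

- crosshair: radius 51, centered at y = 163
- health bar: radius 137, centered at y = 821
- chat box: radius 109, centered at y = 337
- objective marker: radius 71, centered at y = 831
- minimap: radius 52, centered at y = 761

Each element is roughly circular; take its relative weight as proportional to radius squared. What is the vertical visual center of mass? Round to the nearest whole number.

y ≈ 636

Weights ∝ r²: crosshair 51² = 2601, health bar 137² = 18769, chat box 109² = 11881, objective marker 71² = 5041, minimap 52² = 2704; Σw = 40996.
y: (2601·163 + 18769·821 + 11881·337 + 5041·831 + 2704·761) / 40996 = 26084024 / 40996 ≈ 636.26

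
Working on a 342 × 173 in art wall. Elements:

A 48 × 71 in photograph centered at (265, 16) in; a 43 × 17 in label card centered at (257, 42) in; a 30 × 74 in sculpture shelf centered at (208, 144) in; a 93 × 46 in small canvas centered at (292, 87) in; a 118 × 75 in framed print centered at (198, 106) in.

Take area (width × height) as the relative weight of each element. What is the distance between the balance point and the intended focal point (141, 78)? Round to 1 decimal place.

≈ 93.2 in

Areas → weights: photograph 48·71 = 3408, label card 43·17 = 731, sculpture shelf 30·74 = 2220, small canvas 93·46 = 4278, framed print 118·75 = 8850; Σw = 19487.
x: (3408·265 + 731·257 + 2220·208 + 4278·292 + 8850·198) / 19487 = 4554223 / 19487 ≈ 233.71
y: (3408·16 + 731·42 + 2220·144 + 4278·87 + 8850·106) / 19487 = 1715196 / 19487 ≈ 88.02
From (141, 78): dx = 92.71, dy = 10.02, so the distance is √(dx²+dy²) ≈ 93.25.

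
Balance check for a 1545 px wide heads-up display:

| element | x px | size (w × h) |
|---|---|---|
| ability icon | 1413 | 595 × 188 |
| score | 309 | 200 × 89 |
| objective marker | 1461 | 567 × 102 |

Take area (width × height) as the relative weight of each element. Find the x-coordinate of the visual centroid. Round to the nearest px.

x ≈ 1323

Taking area as weight: ability icon 595·188 = 111860, score 200·89 = 17800, objective marker 567·102 = 57834. Sum 187494.
Σw·x = 111860·1413 + 17800·309 + 57834·1461 = 248053854, so x̄ = 248053854/187494 ≈ 1323.00.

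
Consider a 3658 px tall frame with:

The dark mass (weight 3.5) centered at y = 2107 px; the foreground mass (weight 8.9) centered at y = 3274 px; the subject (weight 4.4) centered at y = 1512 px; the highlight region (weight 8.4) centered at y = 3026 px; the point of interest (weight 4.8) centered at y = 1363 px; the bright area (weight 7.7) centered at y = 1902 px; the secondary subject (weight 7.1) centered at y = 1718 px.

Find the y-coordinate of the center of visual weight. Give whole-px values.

Σw = 3.5 + 8.9 + 4.4 + 8.4 + 4.8 + 7.7 + 7.1 = 44.8.
y: (3.5·2107 + 8.9·3274 + 4.4·1512 + 8.4·3026 + 4.8·1363 + 7.7·1902 + 7.1·1718) / 44.8 = 101969.9 / 44.8 ≈ 2276.11

y ≈ 2276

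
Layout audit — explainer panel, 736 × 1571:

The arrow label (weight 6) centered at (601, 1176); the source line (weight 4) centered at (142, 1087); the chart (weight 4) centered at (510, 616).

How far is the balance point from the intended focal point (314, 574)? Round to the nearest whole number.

Σw = 6 + 4 + 4 = 14.
x: (6·601 + 4·142 + 4·510) / 14 = 6214 / 14 ≈ 443.86
y: (6·1176 + 4·1087 + 4·616) / 14 = 13868 / 14 ≈ 990.57
From (314, 574): dx = 129.86, dy = 416.57, so the distance is √(dx²+dy²) ≈ 436.34.

≈ 436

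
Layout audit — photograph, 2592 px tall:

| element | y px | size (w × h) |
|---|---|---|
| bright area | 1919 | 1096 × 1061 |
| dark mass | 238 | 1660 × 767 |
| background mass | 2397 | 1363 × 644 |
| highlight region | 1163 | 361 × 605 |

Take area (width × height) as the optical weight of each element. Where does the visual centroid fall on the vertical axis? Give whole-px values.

Taking area as weight: bright area 1096·1061 = 1162856, dark mass 1660·767 = 1273220, background mass 1363·644 = 877772, highlight region 361·605 = 218405. Sum 3532253.
y: (1162856·1919 + 1273220·238 + 877772·2397 + 218405·1163) / 3532253 = 4892571523 / 3532253 ≈ 1385.11

y ≈ 1385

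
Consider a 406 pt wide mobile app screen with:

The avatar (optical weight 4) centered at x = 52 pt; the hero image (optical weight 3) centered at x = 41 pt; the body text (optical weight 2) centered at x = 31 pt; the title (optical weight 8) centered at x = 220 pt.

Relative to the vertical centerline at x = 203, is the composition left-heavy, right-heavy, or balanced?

Total weight = 4 + 3 + 2 + 8 = 17.
x-moment: 4·52 + 3·41 + 2·31 + 8·220 = 2153; centroid 2153/17 ≈ 126.65.
Since 126.6 is left of 203, the composition reads left-heavy.

left-heavy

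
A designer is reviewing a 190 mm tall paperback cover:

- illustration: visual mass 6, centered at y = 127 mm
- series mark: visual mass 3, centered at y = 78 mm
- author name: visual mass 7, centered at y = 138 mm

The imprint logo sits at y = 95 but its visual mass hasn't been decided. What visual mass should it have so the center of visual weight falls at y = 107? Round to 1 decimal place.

Known weights sum to 6 + 3 + 7 = 16; their moment is 6·127 + 3·78 + 7·138 = 1962.
For the centroid to hit 107: (1962 + w·95) / (16 + w) = 107.
So w = (107·16 − 1962)/(95 − 107) = -250/-12 ≈ 20.83.

w ≈ 20.8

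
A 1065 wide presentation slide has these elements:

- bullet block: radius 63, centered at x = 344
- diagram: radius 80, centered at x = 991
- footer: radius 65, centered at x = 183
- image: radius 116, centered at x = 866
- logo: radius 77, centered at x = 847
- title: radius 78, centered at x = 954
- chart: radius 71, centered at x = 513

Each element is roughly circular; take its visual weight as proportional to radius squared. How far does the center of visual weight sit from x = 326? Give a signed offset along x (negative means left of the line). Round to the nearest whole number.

≈ 418

Weights ∝ r²: bullet block 63² = 3969, diagram 80² = 6400, footer 65² = 4225, image 116² = 13456, logo 77² = 5929, title 78² = 6084, chart 71² = 5041; Σw = 45104.
Σw·x = 33545839; x̄ = 33545839/45104 ≈ 743.74.
Against x = 326, that's 743.74 − 326 = 417.74.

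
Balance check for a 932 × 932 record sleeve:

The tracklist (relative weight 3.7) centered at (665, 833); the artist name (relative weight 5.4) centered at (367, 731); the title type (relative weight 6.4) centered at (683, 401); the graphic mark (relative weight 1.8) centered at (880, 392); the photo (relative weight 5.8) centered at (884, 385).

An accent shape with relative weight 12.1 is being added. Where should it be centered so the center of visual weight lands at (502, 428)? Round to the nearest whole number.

With the accent shape, Σw becomes 3.7 + 5.4 + 6.4 + 1.8 + 5.8 + 12.1 = 35.2.
x: need Σw·x = 35.2·502 = 17670.4. Existing = 3.7·665 + 5.4·367 + 6.4·683 + 1.8·880 + 5.8·884 = 15524.7. Remainder 2145.7 / 12.1 ≈ 177.33.
y: need Σw·y = 35.2·428 = 15065.6. Existing = 3.7·833 + 5.4·731 + 6.4·401 + 1.8·392 + 5.8·385 = 12534.5. Remainder 2531.1 / 12.1 ≈ 209.18.

(177, 209)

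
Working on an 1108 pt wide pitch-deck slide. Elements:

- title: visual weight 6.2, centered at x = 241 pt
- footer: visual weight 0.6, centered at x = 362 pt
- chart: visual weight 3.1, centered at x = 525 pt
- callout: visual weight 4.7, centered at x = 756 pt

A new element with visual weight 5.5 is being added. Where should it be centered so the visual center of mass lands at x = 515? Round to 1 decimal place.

x ≈ 629.0

With the new element, Σw becomes 6.2 + 0.6 + 3.1 + 4.7 + 5.5 = 20.1.
x: need Σw·x = 20.1·515 = 10351.5. Existing = 6.2·241 + 0.6·362 + 3.1·525 + 4.7·756 = 6892.1. Remainder 3459.4 / 5.5 ≈ 628.98.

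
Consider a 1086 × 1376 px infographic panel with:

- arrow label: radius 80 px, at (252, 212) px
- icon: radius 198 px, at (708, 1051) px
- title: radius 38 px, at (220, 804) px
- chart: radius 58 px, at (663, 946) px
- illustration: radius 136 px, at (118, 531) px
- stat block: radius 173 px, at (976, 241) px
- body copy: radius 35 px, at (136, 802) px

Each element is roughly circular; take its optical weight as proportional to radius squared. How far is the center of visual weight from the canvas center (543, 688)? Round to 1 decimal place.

≈ 99.4 px

Weights ∝ r²: arrow label 80² = 6400, icon 198² = 39204, title 38² = 1444, chart 58² = 3364, illustration 136² = 18496, stat block 173² = 29929, body copy 35² = 1225; Σw = 100062.
x: moment 63477076 / weight 100062 ≈ 634.38
Σw·y = 64920239; ȳ = 64920239/100062 ≈ 648.80.
From (543, 688): dx = 91.38, dy = -39.20, so the distance is √(dx²+dy²) ≈ 99.43.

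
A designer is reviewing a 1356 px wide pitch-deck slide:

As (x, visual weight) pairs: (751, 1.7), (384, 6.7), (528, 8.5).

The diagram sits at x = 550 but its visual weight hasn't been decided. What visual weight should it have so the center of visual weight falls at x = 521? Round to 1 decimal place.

Fixed elements: Σw = 1.7 + 6.7 + 8.5 = 16.9, Σw·x = 1.7·751 + 6.7·384 + 8.5·528 = 8337.5.
Set Σw·x/Σw = 521: (8337.5 + 550w) = 521·(16.9 + w).
Rearranging, w·(550 − 521) = 521·16.9 − 8337.5 = 467.4, so w ≈ 467.4/29 = 16.12.

w ≈ 16.1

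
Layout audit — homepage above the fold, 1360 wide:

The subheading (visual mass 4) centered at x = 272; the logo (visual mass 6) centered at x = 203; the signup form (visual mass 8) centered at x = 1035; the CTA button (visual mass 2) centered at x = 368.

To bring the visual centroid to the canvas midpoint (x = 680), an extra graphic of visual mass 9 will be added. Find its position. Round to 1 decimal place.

x ≈ 933.1

With the extra graphic, Σw becomes 4 + 6 + 8 + 2 + 9 = 29.
Along x: (11322 + 9·x) / 29 = 680 (existing moment 4·272 + 6·203 + 8·1035 + 2·368 = 11322) ⇒ x = (19720 − 11322) / 9 ≈ 933.11.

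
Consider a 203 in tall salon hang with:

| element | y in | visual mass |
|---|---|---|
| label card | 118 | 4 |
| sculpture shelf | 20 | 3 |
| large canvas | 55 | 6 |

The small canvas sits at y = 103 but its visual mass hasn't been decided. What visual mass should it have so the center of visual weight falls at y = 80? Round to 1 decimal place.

Fixed elements: Σw = 4 + 3 + 6 = 13, Σw·y = 4·118 + 3·20 + 6·55 = 862.
Set Σw·y/Σw = 80: (862 + 103w) = 80·(13 + w).
Solving: w = (80·13 − 862) / (103 − 80) = 178 / 23 ≈ 7.74.

w ≈ 7.7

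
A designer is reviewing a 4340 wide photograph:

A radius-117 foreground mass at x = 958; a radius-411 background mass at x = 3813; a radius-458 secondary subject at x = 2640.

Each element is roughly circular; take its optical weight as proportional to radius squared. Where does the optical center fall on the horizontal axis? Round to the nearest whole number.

Weights ∝ r²: foreground mass 117² = 13689, background mass 411² = 168921, secondary subject 458² = 209764; Σw = 392374.
x-moment: 13689·958 + 168921·3813 + 209764·2640 = 1210986795; centroid 1210986795/392374 ≈ 3086.31.

x ≈ 3086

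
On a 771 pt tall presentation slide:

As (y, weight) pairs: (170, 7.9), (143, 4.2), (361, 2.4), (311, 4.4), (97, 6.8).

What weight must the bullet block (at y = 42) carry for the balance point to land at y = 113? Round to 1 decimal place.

Known weights sum to 7.9 + 4.2 + 2.4 + 4.4 + 6.8 = 25.7; their moment is 7.9·170 + 4.2·143 + 2.4·361 + 4.4·311 + 6.8·97 = 4838.0.
Balance at y = 113 requires (4838.0 + w·42) / (25.7 + w) = 113.
Solving: w = (113·25.7 − 4838.0) / (42 − 113) = -1933.9 / -71 ≈ 27.24.

w ≈ 27.2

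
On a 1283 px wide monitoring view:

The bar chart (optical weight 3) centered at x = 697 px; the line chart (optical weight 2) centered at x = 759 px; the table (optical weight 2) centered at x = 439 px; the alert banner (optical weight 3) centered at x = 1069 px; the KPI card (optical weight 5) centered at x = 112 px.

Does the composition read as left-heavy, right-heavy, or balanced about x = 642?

left-heavy

Σw = 3 + 2 + 2 + 3 + 5 = 15.
x: (3·697 + 2·759 + 2·439 + 3·1069 + 5·112) / 15 = 8254 / 15 ≈ 550.27
550.3 lies left of the midline 642, so the layout is left-heavy.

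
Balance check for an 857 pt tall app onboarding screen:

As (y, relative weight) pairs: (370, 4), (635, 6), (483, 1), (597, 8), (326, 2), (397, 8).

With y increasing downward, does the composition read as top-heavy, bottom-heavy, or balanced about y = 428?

bottom-heavy

Σw = 4 + 6 + 1 + 8 + 2 + 8 = 29.
Σw·y = 14377; ȳ = 14377/29 ≈ 495.76.
495.8 vs midline 428 → bottom-heavy.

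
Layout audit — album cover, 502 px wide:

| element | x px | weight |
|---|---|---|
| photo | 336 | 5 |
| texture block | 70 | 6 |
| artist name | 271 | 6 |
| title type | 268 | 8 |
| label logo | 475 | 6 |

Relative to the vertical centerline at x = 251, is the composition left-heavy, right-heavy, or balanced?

right-heavy

Total weight = 5 + 6 + 6 + 8 + 6 = 31.
x: (5·336 + 6·70 + 6·271 + 8·268 + 6·475) / 31 = 8720 / 31 ≈ 281.29
281.3 lies right of the midline 251, so the layout is right-heavy.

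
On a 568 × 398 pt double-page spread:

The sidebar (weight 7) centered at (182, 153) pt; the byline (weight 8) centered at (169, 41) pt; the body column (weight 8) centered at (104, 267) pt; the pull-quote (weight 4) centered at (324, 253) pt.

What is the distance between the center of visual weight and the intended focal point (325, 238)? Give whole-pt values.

≈ 164 pt

Weights sum to 7 + 8 + 8 + 4 = 27.
x-moment: 7·182 + 8·169 + 8·104 + 4·324 = 4754; centroid 4754/27 ≈ 176.07.
y-moment: 7·153 + 8·41 + 8·267 + 4·253 = 4547; centroid 4547/27 ≈ 168.41.
Relative to (325, 238): Δ = (-148.93, -69.59); |Δ| = √(-148.93² + -69.59²) ≈ 164.38.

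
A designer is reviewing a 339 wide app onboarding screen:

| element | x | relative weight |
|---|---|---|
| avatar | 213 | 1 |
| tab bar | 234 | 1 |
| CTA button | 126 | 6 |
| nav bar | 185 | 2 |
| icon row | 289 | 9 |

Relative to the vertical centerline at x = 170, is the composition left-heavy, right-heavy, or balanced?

Σw = 1 + 1 + 6 + 2 + 9 = 19.
x-moment: 1·213 + 1·234 + 6·126 + 2·185 + 9·289 = 4174; centroid 4174/19 ≈ 219.68.
Since 219.7 is right of 170, the composition reads right-heavy.

right-heavy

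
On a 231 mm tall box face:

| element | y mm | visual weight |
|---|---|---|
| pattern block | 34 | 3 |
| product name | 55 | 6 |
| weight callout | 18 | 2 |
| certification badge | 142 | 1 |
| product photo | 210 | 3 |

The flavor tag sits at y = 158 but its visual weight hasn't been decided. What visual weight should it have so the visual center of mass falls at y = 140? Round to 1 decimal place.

w ≈ 47.8

Existing Σw = 15 (3 + 6 + 2 + 1 + 3); existing moment 3·34 + 6·55 + 2·18 + 1·142 + 3·210 = 1240.
For the centroid to hit 140: (1240 + w·158) / (15 + w) = 140.
Solving: w = (140·15 − 1240) / (158 − 140) = 860 / 18 ≈ 47.78.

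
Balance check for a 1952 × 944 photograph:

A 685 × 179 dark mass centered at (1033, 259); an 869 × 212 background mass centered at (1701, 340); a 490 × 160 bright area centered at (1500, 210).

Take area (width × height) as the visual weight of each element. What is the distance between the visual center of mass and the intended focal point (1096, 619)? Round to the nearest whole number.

Areas → weights: dark mass 685·179 = 122615, background mass 869·212 = 184228, bright area 490·160 = 78400; Σw = 385243.
x: (122615·1033 + 184228·1701 + 78400·1500) / 385243 = 557633123 / 385243 ≈ 1447.48
y: (122615·259 + 184228·340 + 78400·210) / 385243 = 110858805 / 385243 ≈ 287.76
Offset from (1096, 619): Δx ≈ 351.48, Δy ≈ -331.24; distance = √(Δx² + Δy²) ≈ 482.97.

≈ 483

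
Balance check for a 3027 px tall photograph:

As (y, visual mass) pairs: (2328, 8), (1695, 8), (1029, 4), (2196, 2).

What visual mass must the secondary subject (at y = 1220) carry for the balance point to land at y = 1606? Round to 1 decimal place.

w ≈ 13.9

Existing Σw = 22 (8 + 8 + 4 + 2); existing moment 8·2328 + 8·1695 + 4·1029 + 2·2196 = 40692.
Set Σw·y/Σw = 1606: (40692 + 1220w) = 1606·(22 + w).
Solving: w = (1606·22 − 40692) / (1220 − 1606) = -5360 / -386 ≈ 13.89.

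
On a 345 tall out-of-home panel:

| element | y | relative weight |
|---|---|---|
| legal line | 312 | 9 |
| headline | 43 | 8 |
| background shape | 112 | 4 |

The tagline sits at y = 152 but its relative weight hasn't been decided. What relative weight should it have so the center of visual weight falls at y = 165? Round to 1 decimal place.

Fixed elements: Σw = 9 + 8 + 4 = 21, Σw·y = 9·312 + 8·43 + 4·112 = 3600.
For the centroid to hit 165: (3600 + w·152) / (21 + w) = 165.
Rearranging, w·(152 − 165) = 165·21 − 3600 = -135, so w ≈ -135/-13 = 10.38.

w ≈ 10.4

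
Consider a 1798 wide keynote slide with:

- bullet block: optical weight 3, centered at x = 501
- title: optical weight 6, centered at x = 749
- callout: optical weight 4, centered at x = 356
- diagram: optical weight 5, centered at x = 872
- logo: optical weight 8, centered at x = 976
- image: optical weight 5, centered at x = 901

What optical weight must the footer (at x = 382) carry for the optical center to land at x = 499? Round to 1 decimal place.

w ≈ 73.7

Known weights sum to 3 + 6 + 4 + 5 + 8 + 5 = 31; their moment is 3·501 + 6·749 + 4·356 + 5·872 + 8·976 + 5·901 = 24094.
For the centroid to hit 499: (24094 + w·382) / (31 + w) = 499.
So w = (499·31 − 24094)/(382 − 499) = -8625/-117 ≈ 73.72.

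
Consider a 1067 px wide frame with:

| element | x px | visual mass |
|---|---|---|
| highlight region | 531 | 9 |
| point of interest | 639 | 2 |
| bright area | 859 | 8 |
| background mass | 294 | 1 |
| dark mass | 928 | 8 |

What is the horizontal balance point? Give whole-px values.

x ≈ 737

Σw = 9 + 2 + 8 + 1 + 8 = 28.
x-moment: 9·531 + 2·639 + 8·859 + 1·294 + 8·928 = 20647; centroid 20647/28 ≈ 737.39.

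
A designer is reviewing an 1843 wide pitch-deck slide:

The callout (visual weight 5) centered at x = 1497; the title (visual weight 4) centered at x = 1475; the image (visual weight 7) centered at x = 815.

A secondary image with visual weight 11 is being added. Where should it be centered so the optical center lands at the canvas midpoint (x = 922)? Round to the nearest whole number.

After adding the secondary image, total weight = 5 + 4 + 7 + 11 = 27.
x: need Σw·x = 27·922 = 24894. Existing = 5·1497 + 4·1475 + 7·815 = 19090. Remainder 5804 / 11 ≈ 527.64.

x ≈ 528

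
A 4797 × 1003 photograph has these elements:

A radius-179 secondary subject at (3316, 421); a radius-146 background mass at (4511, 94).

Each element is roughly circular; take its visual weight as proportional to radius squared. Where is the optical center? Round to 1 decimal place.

(3793.4, 290.4)

r² weights: secondary subject 179² = 32041, background mass 146² = 21316. Total = 53357.
Σw·x = 32041·3316 + 21316·4511 = 202404432, so x̄ = 202404432/53357 ≈ 3793.40.
Σw·y = 32041·421 + 21316·94 = 15492965, so ȳ = 15492965/53357 ≈ 290.36.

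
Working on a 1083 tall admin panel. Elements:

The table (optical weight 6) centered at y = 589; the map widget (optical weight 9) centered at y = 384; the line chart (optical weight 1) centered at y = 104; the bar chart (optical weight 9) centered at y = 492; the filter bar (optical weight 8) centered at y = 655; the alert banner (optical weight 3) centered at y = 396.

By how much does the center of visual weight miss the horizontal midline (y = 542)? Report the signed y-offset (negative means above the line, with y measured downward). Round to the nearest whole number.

Total weight = 6 + 9 + 1 + 9 + 8 + 3 = 36.
y-moment: 6·589 + 9·384 + 1·104 + 9·492 + 8·655 + 3·396 = 17950; centroid 17950/36 ≈ 498.61.
Difference: 498.61 − 542 ≈ -43.39.

≈ -43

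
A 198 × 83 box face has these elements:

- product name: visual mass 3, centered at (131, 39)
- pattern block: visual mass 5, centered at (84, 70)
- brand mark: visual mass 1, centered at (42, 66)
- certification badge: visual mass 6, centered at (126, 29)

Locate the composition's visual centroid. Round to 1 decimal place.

(107.4, 47.1)

Σw = 3 + 5 + 1 + 6 = 15.
x: (3·131 + 5·84 + 1·42 + 6·126) / 15 = 1611 / 15 ≈ 107.40
y: (3·39 + 5·70 + 1·66 + 6·29) / 15 = 707 / 15 ≈ 47.13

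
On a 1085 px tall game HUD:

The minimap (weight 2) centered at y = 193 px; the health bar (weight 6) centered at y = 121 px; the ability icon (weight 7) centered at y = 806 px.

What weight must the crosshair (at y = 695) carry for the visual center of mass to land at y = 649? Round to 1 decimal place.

Fixed elements: Σw = 2 + 6 + 7 = 15, Σw·y = 2·193 + 6·121 + 7·806 = 6754.
Balance at y = 649 requires (6754 + w·695) / (15 + w) = 649.
Solving: w = (649·15 − 6754) / (695 − 649) = 2981 / 46 ≈ 64.80.

w ≈ 64.8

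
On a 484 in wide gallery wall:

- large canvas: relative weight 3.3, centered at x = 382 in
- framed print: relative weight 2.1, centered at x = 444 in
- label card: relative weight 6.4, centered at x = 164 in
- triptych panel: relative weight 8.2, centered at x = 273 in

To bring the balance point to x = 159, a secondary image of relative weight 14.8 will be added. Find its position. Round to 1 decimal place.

x ≈ 3.5

With the secondary image, Σw becomes 3.3 + 2.1 + 6.4 + 8.2 + 14.8 = 34.8.
x: target moment 34.8×159 = 5533.2; current 3.3·382 + 2.1·444 + 6.4·164 + 8.2·273 = 5481.2; the secondary image supplies 52.0, so x = 52.0/14.8 ≈ 3.51.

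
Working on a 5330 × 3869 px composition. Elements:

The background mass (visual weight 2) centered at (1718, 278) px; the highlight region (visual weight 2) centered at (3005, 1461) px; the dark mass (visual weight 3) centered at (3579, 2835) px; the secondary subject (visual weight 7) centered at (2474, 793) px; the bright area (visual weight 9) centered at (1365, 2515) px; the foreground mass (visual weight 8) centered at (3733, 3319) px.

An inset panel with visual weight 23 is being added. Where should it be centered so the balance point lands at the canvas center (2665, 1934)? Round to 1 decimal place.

(2793.9, 1639.8)

After adding the inset panel, total weight = 2 + 2 + 3 + 7 + 9 + 8 + 23 = 54.
x: target moment 54×2665 = 143910; current 2·1718 + 2·3005 + 3·3579 + 7·2474 + 9·1365 + 8·3733 = 79650; the inset panel supplies 64260, so x = 64260/23 ≈ 2793.91.
y: target moment 54×1934 = 104436; current 2·278 + 2·1461 + 3·2835 + 7·793 + 9·2515 + 8·3319 = 66721; the inset panel supplies 37715, so y = 37715/23 ≈ 1639.78.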